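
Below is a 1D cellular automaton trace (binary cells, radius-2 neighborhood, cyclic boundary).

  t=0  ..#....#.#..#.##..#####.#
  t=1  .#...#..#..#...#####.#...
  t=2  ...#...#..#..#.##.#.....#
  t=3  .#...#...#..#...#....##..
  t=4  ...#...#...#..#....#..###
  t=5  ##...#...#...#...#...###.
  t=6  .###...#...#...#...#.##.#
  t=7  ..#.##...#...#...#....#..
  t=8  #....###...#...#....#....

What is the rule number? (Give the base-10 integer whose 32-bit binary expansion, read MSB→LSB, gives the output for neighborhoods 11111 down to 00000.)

  ##### -> .   bit 31 = 0  t=0,i=20
  ####. -> #   bit 30 = 1  t=0,i=21
  ###.# -> .   bit 29 = 0  t=0,i=22
  ###.. -> .   bit 28 = 0  t=4,i=24
  ##.## -> #   bit 27 = 1  t=5,i=24
  ##.#. -> .   bit 26 = 0  t=0,i=23
  ##..# -> #   bit 25 = 1  t=0,i=16
  ##... -> #   bit 24 = 1  t=3,i=23
  #.### -> .   bit 23 = 0  t=6,i=1
  #.##. -> .   bit 22 = 0  t=0,i=14
  #.#.# -> .   bit 21 = 0  t=6,i=24
  #.#.. -> .   bit 20 = 0  t=0,i=9
  #..## -> #   bit 19 = 1  t=0,i=17
  #..#. -> #   bit 18 = 1  t=0,i=1
  #...# -> #   bit 17 = 1  t=1,i=3
  #.... -> .   bit 16 = 0  t=0,i=4
  .#### -> #   bit 15 = 1  t=0,i=19
  .###. -> #   bit 14 = 1  t=4,i=23
  .##.# -> #   bit 13 = 1  t=2,i=16
  .##.. -> #   bit 12 = 1  t=0,i=15
  .#.## -> .   bit 11 = 0  t=0,i=13
  .#.#. -> #   bit 10 = 1  t=0,i=8
  .#..# -> .   bit 9 = 0  t=0,i=0
  .#... -> .   bit 8 = 0  t=0,i=3
  ..### -> #   bit 7 = 1  t=0,i=18
  ..##. -> .   bit 6 = 0  t=3,i=21
  ..#.# -> .   bit 5 = 0  t=0,i=7
  ..#.. -> .   bit 4 = 0  t=0,i=2
  ...## -> .   bit 3 = 0  t=1,i=14
  ...#. -> .   bit 2 = 0  t=0,i=6
  ....# -> #   bit 1 = 1  t=0,i=5
  ..... -> #   bit 0 = 1  t=2,i=21
  bits 01001011000011101111010010000011 = 1259271299

1259271299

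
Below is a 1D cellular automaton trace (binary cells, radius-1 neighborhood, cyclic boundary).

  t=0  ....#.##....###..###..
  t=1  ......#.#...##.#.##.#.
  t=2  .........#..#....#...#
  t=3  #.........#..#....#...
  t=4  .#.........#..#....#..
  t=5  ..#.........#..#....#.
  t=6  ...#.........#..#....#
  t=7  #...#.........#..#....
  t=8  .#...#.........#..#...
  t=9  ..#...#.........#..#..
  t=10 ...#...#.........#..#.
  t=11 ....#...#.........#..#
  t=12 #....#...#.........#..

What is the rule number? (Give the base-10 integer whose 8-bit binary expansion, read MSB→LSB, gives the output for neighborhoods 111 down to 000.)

  [7] ### => #  t=0,i=13
  [6] ##. => .  t=0,i=7
  [5] #.# => .  t=0,i=5
  [4] #.. => #  t=0,i=8
  [3] .## => #  t=0,i=6
  [2] .#. => .  t=0,i=4
  [1] ..# => .  t=0,i=3
  [0] ... => .  t=0,i=0
  bits 10011000 = 152

152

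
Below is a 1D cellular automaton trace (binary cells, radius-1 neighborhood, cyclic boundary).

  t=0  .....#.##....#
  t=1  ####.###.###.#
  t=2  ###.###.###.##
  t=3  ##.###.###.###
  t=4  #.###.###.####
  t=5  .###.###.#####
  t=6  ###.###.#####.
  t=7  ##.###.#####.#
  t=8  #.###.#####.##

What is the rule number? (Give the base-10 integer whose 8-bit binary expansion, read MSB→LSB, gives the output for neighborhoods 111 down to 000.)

  ###|#  b7=1 t=1,i=0
  ##.|.  b6=0 t=0,i=8
  #.#|#  b5=1 t=0,i=6
  #..|#  b4=1 t=0,i=0
  .##|#  b3=1 t=0,i=7
  .#.|#  b2=1 t=0,i=5
  ..#|.  b1=0 t=0,i=4
  ...|#  b0=1 t=0,i=1
  bits 10111101 = 189

189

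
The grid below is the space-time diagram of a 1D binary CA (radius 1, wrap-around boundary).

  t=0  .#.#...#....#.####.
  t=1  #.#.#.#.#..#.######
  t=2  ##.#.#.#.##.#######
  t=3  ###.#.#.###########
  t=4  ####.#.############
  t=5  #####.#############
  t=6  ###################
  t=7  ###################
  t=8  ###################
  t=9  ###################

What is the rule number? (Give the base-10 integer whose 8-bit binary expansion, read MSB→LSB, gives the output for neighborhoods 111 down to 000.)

250

  ### -> #   bit 7 = 1  t=0,i=15
  ##. -> #   bit 6 = 1  t=0,i=17
  #.# -> #   bit 5 = 1  t=0,i=2
  #.. -> #   bit 4 = 1  t=0,i=4
  .## -> #   bit 3 = 1  t=0,i=14
  .#. -> .   bit 2 = 0  t=0,i=1
  ..# -> #   bit 1 = 1  t=0,i=0
  ... -> .   bit 0 = 0  t=0,i=5
  bits 11111010 = 250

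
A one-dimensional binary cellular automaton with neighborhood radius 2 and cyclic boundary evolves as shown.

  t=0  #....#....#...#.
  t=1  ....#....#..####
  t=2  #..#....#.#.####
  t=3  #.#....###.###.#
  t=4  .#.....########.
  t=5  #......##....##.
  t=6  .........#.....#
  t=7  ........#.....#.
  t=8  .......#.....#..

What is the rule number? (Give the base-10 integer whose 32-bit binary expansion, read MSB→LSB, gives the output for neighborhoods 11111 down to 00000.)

  ##### -> .   bit 31 = 0  t=2,i=14
  ####. -> #   bit 30 = 1  t=1,i=14
  ###.# -> #   bit 29 = 1  t=3,i=9
  ###.. -> #   bit 28 = 1  t=1,i=15
  ##.## -> #   bit 27 = 1  t=3,i=10
  ##.#. -> #   bit 26 = 1  t=3,i=1
  ##..# -> .   bit 25 = 0  t=2,i=1
  ##... -> #   bit 24 = 1  t=1,i=0
  #.### -> #   bit 23 = 1  t=2,i=12
  #.##. -> .   bit 22 = 0  t=3,i=15
  #.#.# -> .   bit 21 = 0  t=2,i=10
  #.#.. -> .   bit 20 = 0  t=0,i=0
  #..## -> .   bit 19 = 0  t=1,i=11
  #..#. -> #   bit 18 = 1  t=2,i=2
  #...# -> #   bit 17 = 1  t=0,i=12
  #.... -> .   bit 16 = 0  t=0,i=2
  .#### -> #   bit 15 = 1  t=1,i=13
  .###. -> #   bit 14 = 1  t=3,i=8
  .##.# -> .   bit 13 = 0  t=3,i=0
  .##.. -> .   bit 12 = 0  t=5,i=8
  .#.## -> #   bit 11 = 1  t=2,i=11
  .#.#. -> #   bit 10 = 1  t=0,i=15
  .#..# -> #   bit 9 = 1  t=1,i=10
  .#... -> .   bit 8 = 0  t=0,i=1
  ..### -> #   bit 7 = 1  t=1,i=12
  ..##. -> .   bit 6 = 0  t=5,i=7
  ..#.# -> #   bit 5 = 1  t=0,i=14
  ..#.. -> .   bit 4 = 0  t=0,i=5
  ...## -> .   bit 3 = 0  t=3,i=6
  ...#. -> #   bit 2 = 1  t=0,i=4
  ....# -> .   bit 1 = 0  t=0,i=3
  ..... -> .   bit 0 = 0  t=4,i=4
  bits 01111101100001101100111010100100 = 2105986724

2105986724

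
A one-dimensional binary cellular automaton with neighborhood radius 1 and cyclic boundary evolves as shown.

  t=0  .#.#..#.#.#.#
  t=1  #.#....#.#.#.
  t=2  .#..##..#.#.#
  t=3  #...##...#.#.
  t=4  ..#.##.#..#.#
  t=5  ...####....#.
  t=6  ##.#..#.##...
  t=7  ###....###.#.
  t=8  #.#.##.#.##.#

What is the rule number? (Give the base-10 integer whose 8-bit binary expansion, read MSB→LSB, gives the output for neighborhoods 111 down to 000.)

  ###|.  b7=0 t=5,i=4
  ##.|#  b6=1 t=2,i=5
  #.#|#  b5=1 t=0,i=0
  #..|.  b4=0 t=0,i=4
  .##|#  b3=1 t=2,i=4
  .#.|.  b2=0 t=0,i=1
  ..#|.  b1=0 t=0,i=5
  ...|#  b0=1 t=1,i=4
  bits 01101001 = 105

105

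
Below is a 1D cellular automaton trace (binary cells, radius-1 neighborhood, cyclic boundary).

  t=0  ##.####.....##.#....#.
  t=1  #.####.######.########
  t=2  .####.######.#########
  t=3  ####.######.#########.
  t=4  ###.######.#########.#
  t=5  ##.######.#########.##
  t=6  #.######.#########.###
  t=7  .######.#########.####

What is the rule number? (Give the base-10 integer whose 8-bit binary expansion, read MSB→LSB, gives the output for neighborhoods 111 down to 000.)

191

  ###|#  b7=1 t=0,i=4
  ##.|.  b6=0 t=0,i=1
  #.#|#  b5=1 t=0,i=2
  #..|#  b4=1 t=0,i=7
  .##|#  b3=1 t=0,i=0
  .#.|#  b2=1 t=0,i=15
  ..#|#  b1=1 t=0,i=11
  ...|#  b0=1 t=0,i=8
  bits 10111111 = 191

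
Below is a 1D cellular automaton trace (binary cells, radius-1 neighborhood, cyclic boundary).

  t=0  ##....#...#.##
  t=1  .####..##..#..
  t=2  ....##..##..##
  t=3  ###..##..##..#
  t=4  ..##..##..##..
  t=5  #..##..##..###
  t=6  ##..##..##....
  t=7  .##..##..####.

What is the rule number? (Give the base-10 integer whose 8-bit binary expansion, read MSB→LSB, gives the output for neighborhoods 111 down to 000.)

113

  ### -> .   bit 7 = 0  t=0,i=0
  ##. -> #   bit 6 = 1  t=0,i=1
  #.# -> #   bit 5 = 1  t=0,i=11
  #.. -> #   bit 4 = 1  t=0,i=2
  .## -> .   bit 3 = 0  t=0,i=12
  .#. -> .   bit 2 = 0  t=0,i=6
  ..# -> .   bit 1 = 0  t=0,i=5
  ... -> #   bit 0 = 1  t=0,i=3
  bits 01110001 = 113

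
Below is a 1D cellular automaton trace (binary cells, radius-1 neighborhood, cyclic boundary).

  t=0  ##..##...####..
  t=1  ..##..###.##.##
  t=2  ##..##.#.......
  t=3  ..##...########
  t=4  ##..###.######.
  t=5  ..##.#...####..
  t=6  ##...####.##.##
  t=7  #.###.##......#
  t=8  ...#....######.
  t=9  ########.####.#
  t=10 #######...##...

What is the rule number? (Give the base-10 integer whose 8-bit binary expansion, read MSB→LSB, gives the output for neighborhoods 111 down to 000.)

151

  ###|#  b7=1 t=0,i=10
  ##.|.  b6=0 t=0,i=1
  #.#|.  b5=0 t=1,i=9
  #..|#  b4=1 t=0,i=2
  .##|.  b3=0 t=0,i=0
  .#.|#  b2=1 t=2,i=7
  ..#|#  b1=1 t=0,i=3
  ...|#  b0=1 t=0,i=7
  bits 10010111 = 151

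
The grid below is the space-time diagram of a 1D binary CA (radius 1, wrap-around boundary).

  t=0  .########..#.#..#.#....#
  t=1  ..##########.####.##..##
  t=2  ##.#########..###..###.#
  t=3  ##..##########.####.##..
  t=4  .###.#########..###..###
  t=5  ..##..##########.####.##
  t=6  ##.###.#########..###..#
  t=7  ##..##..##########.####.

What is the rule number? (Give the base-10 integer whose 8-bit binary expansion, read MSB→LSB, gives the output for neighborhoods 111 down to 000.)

  [7] ### => #  t=0,i=2
  [6] ##. => #  t=0,i=8
  [5] #.# => .  t=0,i=0
  [4] #.. => #  t=0,i=9
  [3] .## => .  t=0,i=1
  [2] .#. => #  t=0,i=11
  [1] ..# => #  t=0,i=10
  [0] ... => .  t=0,i=20
  bits 11010110 = 214

214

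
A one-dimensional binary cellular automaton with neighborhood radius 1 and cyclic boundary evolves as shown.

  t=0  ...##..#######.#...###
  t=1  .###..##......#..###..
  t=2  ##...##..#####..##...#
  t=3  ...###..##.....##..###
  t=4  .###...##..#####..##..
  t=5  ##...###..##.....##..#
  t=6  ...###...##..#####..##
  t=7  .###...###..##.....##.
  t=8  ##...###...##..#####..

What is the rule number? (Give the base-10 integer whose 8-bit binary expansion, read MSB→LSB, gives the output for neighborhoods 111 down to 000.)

43

  ### -> .   bit 7 = 0  t=0,i=8
  ##. -> .   bit 6 = 0  t=0,i=4
  #.# -> #   bit 5 = 1  t=0,i=14
  #.. -> .   bit 4 = 0  t=0,i=0
  .## -> #   bit 3 = 1  t=0,i=3
  .#. -> .   bit 2 = 0  t=0,i=15
  ..# -> #   bit 1 = 1  t=0,i=2
  ... -> #   bit 0 = 1  t=0,i=1
  bits 00101011 = 43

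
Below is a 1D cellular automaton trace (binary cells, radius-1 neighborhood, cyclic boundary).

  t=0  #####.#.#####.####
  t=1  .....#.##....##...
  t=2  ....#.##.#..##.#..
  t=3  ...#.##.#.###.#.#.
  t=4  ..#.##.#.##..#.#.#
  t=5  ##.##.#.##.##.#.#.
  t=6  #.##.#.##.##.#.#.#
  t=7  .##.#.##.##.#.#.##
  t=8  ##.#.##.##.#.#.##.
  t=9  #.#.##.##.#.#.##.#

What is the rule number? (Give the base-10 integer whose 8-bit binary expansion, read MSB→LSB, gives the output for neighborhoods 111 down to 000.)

  nb ###: next=.  (t=0,i=0, bit7=0)
  nb ##.: next=.  (t=0,i=4, bit6=0)
  nb #.#: next=#  (t=0,i=5, bit5=1)
  nb #..: next=#  (t=1,i=9, bit4=1)
  nb .##: next=#  (t=0,i=8, bit3=1)
  nb .#.: next=.  (t=0,i=6, bit2=0)
  nb ..#: next=#  (t=1,i=4, bit1=1)
  nb ...: next=.  (t=1,i=0, bit0=0)
  bits 00111010 = 58

58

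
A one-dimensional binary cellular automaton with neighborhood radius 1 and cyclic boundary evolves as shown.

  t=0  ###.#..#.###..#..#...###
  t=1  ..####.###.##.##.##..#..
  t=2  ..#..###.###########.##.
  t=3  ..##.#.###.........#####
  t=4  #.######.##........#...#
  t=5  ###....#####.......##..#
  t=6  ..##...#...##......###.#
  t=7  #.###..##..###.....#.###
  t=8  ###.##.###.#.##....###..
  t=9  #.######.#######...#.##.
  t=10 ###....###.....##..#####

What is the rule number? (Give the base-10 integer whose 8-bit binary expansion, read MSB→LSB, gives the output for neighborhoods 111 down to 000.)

124

  [7] ### => .  t=0,i=0
  [6] ##. => #  t=0,i=2
  [5] #.# => #  t=0,i=3
  [4] #.. => #  t=0,i=5
  [3] .## => #  t=0,i=9
  [2] .#. => #  t=0,i=4
  [1] ..# => .  t=0,i=6
  [0] ... => .  t=0,i=19
  bits 01111100 = 124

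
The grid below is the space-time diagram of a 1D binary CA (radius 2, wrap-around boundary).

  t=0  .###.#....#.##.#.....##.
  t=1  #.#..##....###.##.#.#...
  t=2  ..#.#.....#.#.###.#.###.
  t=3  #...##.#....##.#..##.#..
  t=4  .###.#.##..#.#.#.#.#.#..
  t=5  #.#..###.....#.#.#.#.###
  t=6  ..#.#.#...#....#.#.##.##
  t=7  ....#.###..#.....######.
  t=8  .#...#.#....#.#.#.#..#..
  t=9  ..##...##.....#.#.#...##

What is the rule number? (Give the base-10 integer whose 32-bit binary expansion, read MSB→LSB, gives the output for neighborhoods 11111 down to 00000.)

1216014601

  nb #####: next=.  (t=7,i=19, bit31=0)
  nb ####.: next=#  (t=5,i=23, bit30=1)
  nb ###.#: next=.  (t=0,i=3, bit29=0)
  nb ###..: next=.  (t=2,i=22, bit28=0)
  nb ##.##: next=#  (t=1,i=14, bit27=1)
  nb ##.#.: next=.  (t=0,i=4, bit26=0)
  nb ##..#: next=.  (t=0,i=23, bit25=0)
  nb ##...: next=.  (t=1,i=7, bit24=0)
  nb #.###: next=.  (t=2,i=14, bit23=0)
  nb #.##.: next=#  (t=0,i=12, bit22=1)
  nb #.#.#: next=#  (t=1,i=18, bit21=1)
  nb #.#..: next=#  (t=0,i=5, bit20=1)
  nb #..##: next=#  (t=0,i=0, bit19=1)
  nb #..#.: next=.  (t=3,i=23, bit18=0)
  nb #...#: next=#  (t=1,i=22, bit17=1)
  nb #....: next=.  (t=0,i=7, bit16=0)
  nb .####: next=#  (t=5,i=22, bit15=1)
  nb .###.: next=#  (t=0,i=2, bit14=1)
  nb .##.#: next=#  (t=0,i=13, bit13=1)
  nb .##..: next=.  (t=0,i=22, bit12=0)
  nb .#.##: next=#  (t=0,i=11, bit11=1)
  nb .#.#.: next=.  (t=1,i=1, bit10=0)
  nb .#..#: next=.  (t=1,i=3, bit9=0)
  nb .#...: next=#  (t=0,i=6, bit8=1)
  nb ..###: next=.  (t=0,i=1, bit7=0)
  nb ..##.: next=.  (t=0,i=21, bit6=0)
  nb ..#.#: next=.  (t=0,i=10, bit5=0)
  nb ..#..: next=.  (t=3,i=0, bit4=0)
  nb ...##: next=#  (t=0,i=20, bit3=1)
  nb ...#.: next=.  (t=0,i=9, bit2=0)
  nb ....#: next=.  (t=0,i=8, bit1=0)
  nb .....: next=#  (t=0,i=18, bit0=1)
  bits 01001000011110101110100100001001 = 1216014601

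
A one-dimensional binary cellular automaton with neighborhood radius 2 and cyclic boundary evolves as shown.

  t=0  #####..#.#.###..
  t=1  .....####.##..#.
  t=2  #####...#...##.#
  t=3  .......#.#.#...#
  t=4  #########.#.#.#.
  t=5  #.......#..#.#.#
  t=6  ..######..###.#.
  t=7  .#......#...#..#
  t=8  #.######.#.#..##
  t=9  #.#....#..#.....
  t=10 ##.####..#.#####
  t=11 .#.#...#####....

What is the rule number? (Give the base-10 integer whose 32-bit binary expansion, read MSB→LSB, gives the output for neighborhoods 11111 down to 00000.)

  ##### -> .   bit 31 = 0  t=0,i=2
  ####. -> .   bit 30 = 0  t=0,i=3
  ###.# -> #   bit 29 = 1  t=1,i=8
  ###.. -> .   bit 28 = 0  t=0,i=4
  ##.## -> .   bit 27 = 0  t=1,i=9
  ##.#. -> .   bit 26 = 0  t=4,i=9
  ##..# -> #   bit 25 = 1  t=0,i=5
  ##... -> .   bit 24 = 0  t=2,i=5
  #.### -> #   bit 23 = 1  t=0,i=11
  #.##. -> .   bit 22 = 0  t=1,i=10
  #.#.# -> .   bit 21 = 0  t=0,i=9
  #.#.. -> .   bit 20 = 0  t=3,i=11
  #..## -> .   bit 19 = 0  t=0,i=15
  #..#. -> #   bit 18 = 1  t=0,i=6
  #...# -> .   bit 17 = 0  t=2,i=6
  #.... -> #   bit 16 = 1  t=1,i=0
  .#### -> .   bit 15 = 0  t=0,i=1
  .###. -> .   bit 14 = 0  t=0,i=12
  .##.# -> .   bit 13 = 0  t=2,i=13
  .##.. -> .   bit 12 = 0  t=1,i=11
  .#.## -> #   bit 11 = 1  t=0,i=10
  .#.#. -> #   bit 10 = 1  t=0,i=8
  .#..# -> .   bit 9 = 0  t=5,i=9
  .#... -> #   bit 8 = 1  t=1,i=15
  ..### -> .   bit 7 = 0  t=0,i=0
  ..##. -> .   bit 6 = 0  t=2,i=12
  ..#.# -> #   bit 5 = 1  t=0,i=7
  ..#.. -> .   bit 4 = 0  t=1,i=14
  ...## -> #   bit 3 = 1  t=1,i=4
  ...#. -> #   bit 2 = 1  t=2,i=7
  ....# -> #   bit 1 = 1  t=1,i=3
  ..... -> #   bit 0 = 1  t=1,i=1
  bits 00100010100001010000110100101111 = 579145007

579145007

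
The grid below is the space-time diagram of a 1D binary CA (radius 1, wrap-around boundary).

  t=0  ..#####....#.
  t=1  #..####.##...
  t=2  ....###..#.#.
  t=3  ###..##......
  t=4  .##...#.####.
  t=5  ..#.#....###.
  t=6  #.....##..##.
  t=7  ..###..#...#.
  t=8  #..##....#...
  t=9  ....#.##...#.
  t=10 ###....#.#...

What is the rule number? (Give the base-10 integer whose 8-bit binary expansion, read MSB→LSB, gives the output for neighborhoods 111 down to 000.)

193

  ### -> #   bit 7 = 1  t=0,i=3
  ##. -> #   bit 6 = 1  t=0,i=6
  #.# -> .   bit 5 = 0  t=1,i=7
  #.. -> .   bit 4 = 0  t=0,i=7
  .## -> .   bit 3 = 0  t=0,i=2
  .#. -> .   bit 2 = 0  t=0,i=11
  ..# -> .   bit 1 = 0  t=0,i=1
  ... -> #   bit 0 = 1  t=0,i=0
  bits 11000001 = 193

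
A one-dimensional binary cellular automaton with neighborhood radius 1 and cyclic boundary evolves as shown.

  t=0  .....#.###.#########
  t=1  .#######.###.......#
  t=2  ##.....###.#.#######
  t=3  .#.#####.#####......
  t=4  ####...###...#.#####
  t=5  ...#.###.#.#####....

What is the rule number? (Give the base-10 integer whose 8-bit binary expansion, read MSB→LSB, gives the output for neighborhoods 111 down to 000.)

  ### -> .   bit 7 = 0  t=0,i=8
  ##. -> #   bit 6 = 1  t=0,i=9
  #.# -> #   bit 5 = 1  t=0,i=6
  #.. -> .   bit 4 = 0  t=0,i=0
  .## -> #   bit 3 = 1  t=0,i=7
  .#. -> #   bit 2 = 1  t=0,i=5
  ..# -> #   bit 1 = 1  t=0,i=4
  ... -> #   bit 0 = 1  t=0,i=1
  bits 01101111 = 111

111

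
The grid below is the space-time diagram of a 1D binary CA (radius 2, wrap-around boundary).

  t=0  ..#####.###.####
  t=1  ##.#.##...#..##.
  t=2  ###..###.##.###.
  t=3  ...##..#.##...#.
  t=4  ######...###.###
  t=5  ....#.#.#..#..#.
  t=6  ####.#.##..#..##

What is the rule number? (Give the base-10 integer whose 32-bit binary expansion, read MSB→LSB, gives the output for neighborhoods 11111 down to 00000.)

1733932383

  #####|.  b31=0 t=0,i=4
  ####.|#  b30=1 t=0,i=5
  ###.#|#  b29=1 t=0,i=6
  ###..|.  b28=0 t=0,i=15
  ##.##|.  b27=0 t=0,i=7
  ##.#.|#  b26=1 t=1,i=2
  ##..#|#  b25=1 t=0,i=0
  ##...|#  b24=1 t=1,i=7
  #.###|.  b23=0 t=0,i=8
  #.##.|#  b22=1 t=1,i=0
  #.#.#|.  b21=0 t=1,i=3
  #.#..|#  b20=1 t=5,i=8
  #..##|#  b19=1 t=0,i=1
  #..#.|.  b18=0 t=3,i=6
  #...#|.  b17=0 t=1,i=8
  #....|#  b16=1 t=3,i=0
  .####|#  b15=1 t=0,i=3
  .###.|.  b14=0 t=0,i=9
  .##.#|#  b13=1 t=1,i=1
  .##..|#  b12=1 t=1,i=6
  .#.##|.  b11=0 t=1,i=4
  .#.#.|#  b10=1 t=5,i=5
  .#..#|.  b9=0 t=1,i=11
  .#...|#  b8=1 t=3,i=15
  ..###|.  b7=0 t=0,i=2
  ..##.|#  b6=1 t=1,i=13
  ..#.#|.  b5=0 t=3,i=7
  ..#..|#  b4=1 t=1,i=10
  ...##|#  b3=1 t=3,i=2
  ...#.|#  b2=1 t=1,i=9
  ....#|#  b1=1 t=3,i=1
  .....|#  b0=1 t=5,i=1
  bits 01100111010110011011010101011111 = 1733932383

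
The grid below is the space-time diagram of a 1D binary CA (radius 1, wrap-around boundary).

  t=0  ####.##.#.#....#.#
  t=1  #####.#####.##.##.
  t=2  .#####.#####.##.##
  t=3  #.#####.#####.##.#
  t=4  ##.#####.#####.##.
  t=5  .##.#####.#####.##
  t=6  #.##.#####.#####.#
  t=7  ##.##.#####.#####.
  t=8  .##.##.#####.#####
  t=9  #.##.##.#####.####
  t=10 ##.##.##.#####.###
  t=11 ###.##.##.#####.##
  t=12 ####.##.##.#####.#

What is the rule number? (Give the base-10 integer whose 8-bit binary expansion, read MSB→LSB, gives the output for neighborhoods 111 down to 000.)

229

  ###|#  b7=1 t=0,i=0
  ##.|#  b6=1 t=0,i=3
  #.#|#  b5=1 t=0,i=4
  #..|.  b4=0 t=0,i=11
  .##|.  b3=0 t=0,i=5
  .#.|#  b2=1 t=0,i=8
  ..#|.  b1=0 t=0,i=14
  ...|#  b0=1 t=0,i=12
  bits 11100101 = 229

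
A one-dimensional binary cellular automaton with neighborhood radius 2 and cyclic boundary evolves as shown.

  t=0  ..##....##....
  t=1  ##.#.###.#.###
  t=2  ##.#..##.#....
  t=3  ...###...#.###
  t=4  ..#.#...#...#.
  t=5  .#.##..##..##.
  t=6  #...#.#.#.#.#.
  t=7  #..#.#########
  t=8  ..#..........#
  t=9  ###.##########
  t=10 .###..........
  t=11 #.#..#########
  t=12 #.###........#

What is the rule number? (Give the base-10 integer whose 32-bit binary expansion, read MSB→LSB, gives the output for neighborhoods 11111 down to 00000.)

1748850207

  #####|.  b31=0 t=1,i=13
  ####.|#  b30=1 t=1,i=0
  ###.#|#  b29=1 t=1,i=1
  ###..|.  b28=0 t=3,i=5
  ##.##|#  b27=1 t=9,i=3
  ##.#.|.  b26=0 t=1,i=2
  ##..#|.  b25=0 t=5,i=5
  ##...|.  b24=0 t=0,i=4
  #.###|.  b23=0 t=1,i=5
  #.##.|.  b22=0 t=5,i=3
  #.#.#|#  b21=1 t=1,i=3
  #.#..|#  b20=1 t=2,i=3
  #..##|#  b19=1 t=2,i=5
  #..#.|#  b18=1 t=5,i=0
  #...#|.  b17=0 t=3,i=1
  #....|#  b16=1 t=0,i=5
  .####|.  b15=0 t=1,i=12
  .###.|#  b14=1 t=1,i=6
  .##.#|.  b13=0 t=2,i=1
  .##..|#  b12=1 t=0,i=3
  .#.##|.  b11=0 t=1,i=4
  .#.#.|#  b10=1 t=4,i=3
  .#..#|#  b9=1 t=2,i=4
  .#...|.  b8=0 t=2,i=10
  ..###|.  b7=0 t=3,i=3
  ..##.|.  b6=0 t=0,i=2
  ..#.#|.  b5=0 t=3,i=9
  ..#..|#  b4=1 t=4,i=8
  ...##|#  b3=1 t=0,i=1
  ...#.|#  b2=1 t=3,i=8
  ....#|#  b1=1 t=0,i=0
  .....|#  b0=1 t=0,i=12
  bits 01101000001111010101011000011111 = 1748850207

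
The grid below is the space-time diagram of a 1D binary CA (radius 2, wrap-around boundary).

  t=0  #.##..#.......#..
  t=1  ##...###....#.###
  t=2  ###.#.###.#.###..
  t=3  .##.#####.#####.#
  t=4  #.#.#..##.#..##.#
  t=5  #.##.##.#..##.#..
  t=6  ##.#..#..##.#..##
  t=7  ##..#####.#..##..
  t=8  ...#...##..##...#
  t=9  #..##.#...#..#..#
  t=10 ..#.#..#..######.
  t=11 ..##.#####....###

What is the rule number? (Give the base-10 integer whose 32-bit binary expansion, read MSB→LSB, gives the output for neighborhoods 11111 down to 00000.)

  nb #####: next=.  (t=1,i=16, bit31=0)
  nb ####.: next=#  (t=1,i=0, bit30=1)
  nb ###.#: next=#  (t=2,i=2, bit29=1)
  nb ###..: next=#  (t=1,i=1, bit28=1)
  nb ##.##: next=.  (t=3,i=3, bit27=0)
  nb ##.#.: next=.  (t=2,i=3, bit26=0)
  nb ##..#: next=.  (t=0,i=4, bit25=0)
  nb ##...: next=#  (t=1,i=2, bit24=1)
  nb #.###: next=#  (t=1,i=14, bit23=1)
  nb #.##.: next=.  (t=0,i=2, bit22=0)
  nb #.#.#: next=#  (t=2,i=4, bit21=1)
  nb #.#..: next=.  (t=4,i=4, bit20=0)
  nb #..##: next=#  (t=2,i=16, bit19=1)
  nb #..#.: next=#  (t=0,i=5, bit18=1)
  nb #...#: next=.  (t=1,i=3, bit17=0)
  nb #....: next=.  (t=0,i=8, bit16=0)
  nb .####: next=.  (t=1,i=15, bit15=0)
  nb .###.: next=#  (t=1,i=6, bit14=1)
  nb .##.#: next=#  (t=3,i=2, bit13=1)
  nb .##..: next=.  (t=0,i=3, bit12=0)
  nb .#.##: next=#  (t=0,i=1, bit11=1)
  nb .#.#.: next=#  (t=4,i=3, bit10=1)
  nb .#..#: next=#  (t=0,i=15, bit9=1)
  nb .#...: next=#  (t=0,i=7, bit8=1)
  nb ..###: next=.  (t=1,i=5, bit7=0)
  nb ..##.: next=.  (t=4,i=7, bit6=0)
  nb ..#.#: next=#  (t=0,i=0, bit5=1)
  nb ..#..: next=#  (t=0,i=6, bit4=1)
  nb ...##: next=#  (t=1,i=4, bit3=1)
  nb ...#.: next=.  (t=0,i=13, bit2=0)
  nb ....#: next=#  (t=0,i=12, bit1=1)
  nb .....: next=.  (t=0,i=9, bit0=0)
  bits 01110001101011000110111100111010 = 1907126074

1907126074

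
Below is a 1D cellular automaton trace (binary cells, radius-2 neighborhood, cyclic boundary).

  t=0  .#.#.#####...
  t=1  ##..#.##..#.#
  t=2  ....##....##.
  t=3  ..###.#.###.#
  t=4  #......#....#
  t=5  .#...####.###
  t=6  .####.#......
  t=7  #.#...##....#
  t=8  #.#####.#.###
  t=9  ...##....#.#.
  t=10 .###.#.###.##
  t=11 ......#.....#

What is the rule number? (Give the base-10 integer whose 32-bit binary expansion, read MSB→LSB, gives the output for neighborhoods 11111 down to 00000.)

  [31] ##### => #  t=0,i=7
  [30] ####. => .  t=0,i=8
  [29] ###.# => .  t=3,i=4
  [28] ###.. => .  t=0,i=9
  [27] ##.## => .  t=5,i=9
  [26] ##.#. => .  t=3,i=5
  [25] ##..# => .  t=1,i=2
  [24] ##... => #  t=0,i=10
  [23] #.### => .  t=0,i=5
  [22] #.##. => .  t=1,i=6
  [21] #.#.# => .  t=0,i=3
  [20] #.#.. => #  t=3,i=12
  [19] #..## => .  t=3,i=1
  [18] #..#. => .  t=1,i=3
  [17] #...# => #  t=5,i=3
  [16] #.... => .  t=0,i=11
  [15] .#### => #  t=0,i=6
  [14] .###. => .  t=1,i=0
  [13] .##.# => #  t=7,i=0
  [12] .##.. => .  t=1,i=7
  [11] .#.## => #  t=0,i=4
  [10] .#.#. => .  t=0,i=2
  [9] .#..# => #  t=3,i=0
  [8] .#... => #  t=4,i=8
  [7] ..### => .  t=3,i=2
  [6] ..##. => #  t=2,i=4
  [5] ..#.# => #  t=0,i=1
  [4] ..#.. => #  t=4,i=7
  [3] ...## => #  t=2,i=3
  [2] ...#. => #  t=0,i=0
  [1] ....# => #  t=0,i=12
  [0] ..... => .  t=2,i=1
  bits 10000001000100101010101101111110 = 2165484414

2165484414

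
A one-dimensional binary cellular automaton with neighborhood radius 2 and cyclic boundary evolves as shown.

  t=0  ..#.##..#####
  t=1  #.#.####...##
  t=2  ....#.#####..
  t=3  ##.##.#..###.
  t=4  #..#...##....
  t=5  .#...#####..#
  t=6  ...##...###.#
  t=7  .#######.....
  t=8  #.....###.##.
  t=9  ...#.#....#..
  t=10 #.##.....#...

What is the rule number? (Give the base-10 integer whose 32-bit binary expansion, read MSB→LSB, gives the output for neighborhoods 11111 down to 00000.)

  [31] ##### => .  t=0,i=10
  [30] ####. => #  t=0,i=11
  [29] ###.# => .  t=1,i=0
  [28] ###.. => #  t=0,i=12
  [27] ##.## => .  t=3,i=2
  [26] ##.#. => .  t=1,i=1
  [25] ##..# => #  t=0,i=0
  [24] ##... => #  t=1,i=8
  [23] #.### => #  t=1,i=4
  [22] #.##. => #  t=0,i=4
  [21] #.#.# => .  t=1,i=2
  [20] #.#.. => .  t=3,i=6
  [19] #..## => #  t=0,i=7
  [18] #..#. => .  t=0,i=1
  [17] #...# => #  t=1,i=9
  [16] #.... => .  t=2,i=12
  [15] .#### => .  t=0,i=9
  [14] .###. => .  t=1,i=12
  [13] .##.# => .  t=3,i=1
  [12] .##.. => #  t=0,i=5
  [11] .#.## => .  t=0,i=3
  [10] .#.#. => .  t=5,i=0
  [9] .#..# => #  t=3,i=7
  [8] .#... => .  t=4,i=4
  [7] ..### => .  t=0,i=8
  [6] ..##. => #  t=4,i=7
  [5] ..#.# => #  t=0,i=2
  [4] ..#.. => .  t=4,i=0
  [3] ...## => #  t=1,i=10
  [2] ...#. => #  t=2,i=3
  [1] ....# => .  t=2,i=2
  [0] ..... => #  t=2,i=0
  bits 01010011110010100001001001101101 = 1405751917

1405751917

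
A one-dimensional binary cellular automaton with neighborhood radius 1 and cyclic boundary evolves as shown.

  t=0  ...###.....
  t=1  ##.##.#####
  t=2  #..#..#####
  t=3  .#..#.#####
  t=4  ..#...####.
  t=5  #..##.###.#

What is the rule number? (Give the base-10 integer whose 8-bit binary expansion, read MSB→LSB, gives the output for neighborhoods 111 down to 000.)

153

  [7] ### => #  t=0,i=4
  [6] ##. => .  t=0,i=5
  [5] #.# => .  t=1,i=2
  [4] #.. => #  t=0,i=6
  [3] .## => #  t=0,i=3
  [2] .#. => .  t=2,i=3
  [1] ..# => .  t=0,i=2
  [0] ... => #  t=0,i=0
  bits 10011001 = 153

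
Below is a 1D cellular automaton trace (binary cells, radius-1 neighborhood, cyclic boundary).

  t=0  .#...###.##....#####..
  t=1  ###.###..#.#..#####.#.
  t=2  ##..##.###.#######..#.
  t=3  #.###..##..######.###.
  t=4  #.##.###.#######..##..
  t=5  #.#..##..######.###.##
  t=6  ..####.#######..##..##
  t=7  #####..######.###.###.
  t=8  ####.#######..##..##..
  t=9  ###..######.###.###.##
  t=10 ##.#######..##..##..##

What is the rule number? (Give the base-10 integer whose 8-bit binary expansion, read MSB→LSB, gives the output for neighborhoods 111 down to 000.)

158

  ###|#  b7=1 t=0,i=6
  ##.|.  b6=0 t=0,i=7
  #.#|.  b5=0 t=0,i=8
  #..|#  b4=1 t=0,i=2
  .##|#  b3=1 t=0,i=5
  .#.|#  b2=1 t=0,i=1
  ..#|#  b1=1 t=0,i=0
  ...|.  b0=0 t=0,i=3
  bits 10011110 = 158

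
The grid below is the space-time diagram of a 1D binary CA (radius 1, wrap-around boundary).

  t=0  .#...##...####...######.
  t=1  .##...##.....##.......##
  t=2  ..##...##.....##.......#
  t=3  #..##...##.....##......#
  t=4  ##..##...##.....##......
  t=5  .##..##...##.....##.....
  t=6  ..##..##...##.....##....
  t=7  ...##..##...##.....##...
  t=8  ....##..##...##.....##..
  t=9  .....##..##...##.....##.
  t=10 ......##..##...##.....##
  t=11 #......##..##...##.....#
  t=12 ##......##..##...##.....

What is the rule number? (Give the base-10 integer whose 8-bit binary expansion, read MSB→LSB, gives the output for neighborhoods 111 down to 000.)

  ###|.  b7=0 t=0,i=11
  ##.|#  b6=1 t=0,i=6
  #.#|.  b5=0 t=1,i=0
  #..|#  b4=1 t=0,i=2
  .##|.  b3=0 t=0,i=5
  .#.|#  b2=1 t=0,i=1
  ..#|.  b1=0 t=0,i=0
  ...|.  b0=0 t=0,i=3
  bits 01010100 = 84

84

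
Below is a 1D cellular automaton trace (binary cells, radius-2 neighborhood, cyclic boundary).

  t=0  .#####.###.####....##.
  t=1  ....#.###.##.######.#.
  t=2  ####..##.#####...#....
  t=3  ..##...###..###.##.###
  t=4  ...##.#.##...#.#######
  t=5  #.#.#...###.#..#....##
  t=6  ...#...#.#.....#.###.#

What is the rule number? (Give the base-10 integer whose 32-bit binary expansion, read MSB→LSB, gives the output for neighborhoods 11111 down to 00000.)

1505850399

  nb #####: next=.  (t=0,i=3, bit31=0)
  nb ####.: next=#  (t=0,i=4, bit30=1)
  nb ###.#: next=.  (t=0,i=5, bit29=0)
  nb ###..: next=#  (t=0,i=14, bit28=1)
  nb ##.##: next=#  (t=0,i=6, bit27=1)
  nb ##.#.: next=.  (t=1,i=19, bit26=0)
  nb ##..#: next=.  (t=0,i=21, bit25=0)
  nb ##...: next=#  (t=0,i=15, bit24=1)
  nb #.###: next=#  (t=0,i=7, bit23=1)
  nb #.##.: next=#  (t=1,i=10, bit22=1)
  nb #.#.#: next=.  (t=4,i=6, bit21=0)
  nb #.#..: next=.  (t=1,i=20, bit20=0)
  nb #..##: next=.  (t=0,i=0, bit19=0)
  nb #..#.: next=.  (t=5,i=14, bit18=0)
  nb #...#: next=.  (t=2,i=15, bit17=0)
  nb #....: next=#  (t=0,i=16, bit16=1)
  nb .####: next=.  (t=0,i=2, bit15=0)
  nb .###.: next=#  (t=0,i=8, bit14=1)
  nb .##.#: next=#  (t=1,i=11, bit13=1)
  nb .##..: next=#  (t=0,i=20, bit12=1)
  nb .#.##: next=.  (t=1,i=5, bit11=0)
  nb .#.#.: next=#  (t=5,i=3, bit10=1)
  nb .#..#: next=.  (t=5,i=13, bit9=0)
  nb .#...: next=.  (t=1,i=21, bit8=0)
  nb ..###: next=.  (t=0,i=1, bit7=0)
  nb ..##.: next=.  (t=0,i=19, bit6=0)
  nb ..#.#: next=.  (t=1,i=4, bit5=0)
  nb ..#..: next=#  (t=2,i=17, bit4=1)
  nb ...##: next=#  (t=0,i=18, bit3=1)
  nb ...#.: next=#  (t=1,i=3, bit2=1)
  nb ....#: next=#  (t=0,i=17, bit1=1)
  nb .....: next=#  (t=1,i=1, bit0=1)
  bits 01011001110000010111010000011111 = 1505850399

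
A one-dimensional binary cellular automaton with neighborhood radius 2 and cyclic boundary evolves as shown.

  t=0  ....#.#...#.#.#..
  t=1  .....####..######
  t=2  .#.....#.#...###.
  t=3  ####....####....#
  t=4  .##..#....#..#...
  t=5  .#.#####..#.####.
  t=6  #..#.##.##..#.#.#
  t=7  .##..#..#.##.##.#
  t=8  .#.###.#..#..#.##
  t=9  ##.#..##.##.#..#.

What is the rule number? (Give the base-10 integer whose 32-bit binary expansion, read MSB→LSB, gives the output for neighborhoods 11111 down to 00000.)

3338077520

  [31] ##### => #  t=1,i=13
  [30] ####. => #  t=1,i=7
  [29] ###.# => .  t=8,i=5
  [28] ###.. => .  t=1,i=8
  [27] ##.## => .  t=6,i=7
  [26] ##.#. => #  t=7,i=15
  [25] ##..# => #  t=1,i=9
  [24] ##... => .  t=1,i=0
  [23] #.### => #  t=5,i=3
  [22] #.##. => #  t=6,i=5
  [21] #.#.# => #  t=0,i=12
  [20] #.#.. => #  t=0,i=6
  [19] #..## => .  t=1,i=10
  [18] #..#. => #  t=2,i=0
  [17] #...# => #  t=0,i=8
  [16] #.... => #  t=0,i=16
  [15] .#### => .  t=1,i=6
  [14] .###. => .  t=2,i=14
  [13] .##.# => .  t=6,i=6
  [12] .##.. => .  t=4,i=2
  [11] .#.## => .  t=5,i=2
  [10] .#.#. => #  t=0,i=5
  [9] .#..# => .  t=4,i=11
  [8] .#... => #  t=0,i=7
  [7] ..### => .  t=1,i=5
  [6] ..##. => #  t=4,i=1
  [5] ..#.# => .  t=0,i=4
  [4] ..#.. => #  t=2,i=1
  [3] ...## => .  t=1,i=4
  [2] ...#. => .  t=0,i=3
  [1] ....# => .  t=0,i=2
  [0] ..... => .  t=0,i=0
  bits 11000110111101110000010101010000 = 3338077520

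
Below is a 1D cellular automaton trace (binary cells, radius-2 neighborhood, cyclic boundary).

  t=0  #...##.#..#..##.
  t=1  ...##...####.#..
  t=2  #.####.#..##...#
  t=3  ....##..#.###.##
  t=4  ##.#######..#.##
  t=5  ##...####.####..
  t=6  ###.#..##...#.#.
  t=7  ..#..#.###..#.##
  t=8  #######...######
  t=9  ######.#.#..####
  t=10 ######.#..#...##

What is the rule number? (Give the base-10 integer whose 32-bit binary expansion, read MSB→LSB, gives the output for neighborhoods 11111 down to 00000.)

3815053945

  #####|#  b31=1 t=4,i=5
  ####.|#  b30=1 t=1,i=10
  ###.#|#  b29=1 t=1,i=11
  ###..|.  b28=0 t=4,i=9
  ##.##|.  b27=0 t=2,i=1
  ##.#.|.  b26=0 t=0,i=6
  ##..#|#  b25=1 t=3,i=6
  ##...|#  b24=1 t=1,i=5
  #.###|.  b23=0 t=2,i=2
  #.##.|#  b22=1 t=3,i=14
  #.#.#|#  b21=1 t=6,i=14
  #.#..|.  b20=0 t=0,i=0
  #..##|.  b19=0 t=0,i=12
  #..#.|#  b18=1 t=0,i=9
  #...#|.  b17=0 t=0,i=2
  #....|#  b16=1 t=1,i=15
  .####|.  b15=0 t=1,i=9
  .###.|.  b14=0 t=3,i=11
  .##.#|.  b13=0 t=0,i=5
  .##..|#  b12=1 t=1,i=4
  .#.##|#  b11=1 t=3,i=9
  .#.#.|.  b10=0 t=6,i=13
  .#..#|#  b9=1 t=0,i=8
  .#...|.  b8=0 t=0,i=1
  ..###|.  b7=0 t=1,i=8
  ..##.|#  b6=1 t=0,i=4
  ..#.#|#  b5=1 t=3,i=8
  ..#..|#  b4=1 t=0,i=10
  ...##|#  b3=1 t=0,i=3
  ...#.|.  b2=0 t=6,i=11
  ....#|.  b1=0 t=1,i=1
  .....|#  b0=1 t=1,i=0
  bits 11100011011001010001101001111001 = 3815053945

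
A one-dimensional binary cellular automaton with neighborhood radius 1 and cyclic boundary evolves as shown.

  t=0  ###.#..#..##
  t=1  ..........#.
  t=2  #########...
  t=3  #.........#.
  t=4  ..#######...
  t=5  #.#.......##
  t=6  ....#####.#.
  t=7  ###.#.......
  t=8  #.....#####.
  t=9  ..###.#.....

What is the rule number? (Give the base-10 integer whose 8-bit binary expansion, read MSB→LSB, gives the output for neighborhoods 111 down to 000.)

  [7] ### => .  t=0,i=0
  [6] ##. => .  t=0,i=2
  [5] #.# => .  t=0,i=3
  [4] #.. => .  t=0,i=5
  [3] .## => #  t=0,i=10
  [2] .#. => .  t=0,i=4
  [1] ..# => .  t=0,i=6
  [0] ... => #  t=1,i=0
  bits 00001001 = 9

9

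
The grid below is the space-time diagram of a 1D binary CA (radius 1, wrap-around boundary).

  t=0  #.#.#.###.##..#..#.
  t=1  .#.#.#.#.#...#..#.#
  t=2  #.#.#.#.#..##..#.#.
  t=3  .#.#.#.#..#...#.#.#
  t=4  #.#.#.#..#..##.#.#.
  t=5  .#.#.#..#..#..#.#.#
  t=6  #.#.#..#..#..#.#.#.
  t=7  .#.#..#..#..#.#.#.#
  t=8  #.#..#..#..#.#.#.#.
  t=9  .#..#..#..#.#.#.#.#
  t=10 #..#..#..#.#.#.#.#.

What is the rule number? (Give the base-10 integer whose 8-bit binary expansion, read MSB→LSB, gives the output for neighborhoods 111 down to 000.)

  [7] ### => #  t=0,i=7
  [6] ##. => .  t=0,i=8
  [5] #.# => #  t=0,i=1
  [4] #.. => .  t=0,i=12
  [3] .## => .  t=0,i=6
  [2] .#. => .  t=0,i=0
  [1] ..# => #  t=0,i=13
  [0] ... => #  t=1,i=11
  bits 10100011 = 163

163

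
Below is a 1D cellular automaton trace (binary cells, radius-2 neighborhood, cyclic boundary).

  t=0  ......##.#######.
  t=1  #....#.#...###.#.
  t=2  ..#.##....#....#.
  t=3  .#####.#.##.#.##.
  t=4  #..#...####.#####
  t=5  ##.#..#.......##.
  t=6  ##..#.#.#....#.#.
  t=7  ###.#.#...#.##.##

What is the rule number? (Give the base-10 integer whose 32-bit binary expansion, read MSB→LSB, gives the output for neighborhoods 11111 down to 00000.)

2456369724

  [31] ##### => #  t=0,i=11
  [30] ####. => .  t=0,i=14
  [29] ###.# => .  t=1,i=13
  [28] ###.. => #  t=0,i=15
  [27] ##.## => .  t=0,i=8
  [26] ##.#. => .  t=1,i=14
  [25] ##..# => #  t=3,i=16
  [24] ##... => .  t=0,i=16
  [23] #.### => .  t=0,i=9
  [22] #.##. => #  t=2,i=4
  [21] #.#.# => #  t=1,i=15
  [20] #.#.. => .  t=1,i=0
  [19] #..## => #  t=3,i=0
  [18] #..#. => .  t=4,i=2
  [17] #...# => .  t=1,i=9
  [16] #.... => #  t=0,i=0
  [15] .#### => .  t=0,i=10
  [14] .###. => .  t=1,i=12
  [13] .##.# => #  t=0,i=7
  [12] .##.. => #  t=2,i=5
  [11] .#.## => #  t=2,i=3
  [10] .#.#. => .  t=1,i=6
  [9] .#..# => #  t=5,i=4
  [8] .#... => .  t=1,i=1
  [7] ..### => .  t=1,i=11
  [6] ..##. => .  t=0,i=6
  [5] ..#.# => #  t=1,i=5
  [4] ..#.. => #  t=2,i=10
  [3] ...## => #  t=0,i=5
  [2] ...#. => #  t=1,i=4
  [1] ....# => .  t=0,i=4
  [0] ..... => .  t=0,i=1
  bits 10010010011010010011101000111100 = 2456369724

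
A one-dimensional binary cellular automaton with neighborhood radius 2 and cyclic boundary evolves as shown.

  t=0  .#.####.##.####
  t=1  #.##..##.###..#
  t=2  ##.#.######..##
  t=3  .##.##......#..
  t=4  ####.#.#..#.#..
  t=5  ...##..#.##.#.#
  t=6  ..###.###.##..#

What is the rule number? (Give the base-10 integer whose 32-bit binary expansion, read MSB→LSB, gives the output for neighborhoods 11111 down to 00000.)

  ##### -> .   bit 31 = 0  t=2,i=7
  ####. -> .   bit 30 = 0  t=0,i=5
  ###.# -> #   bit 29 = 1  t=0,i=6
  ###.. -> .   bit 28 = 0  t=1,i=11
  ##.## -> #   bit 27 = 1  t=0,i=7
  ##.#. -> #   bit 26 = 1  t=0,i=0
  ##..# -> .   bit 25 = 0  t=1,i=4
  ##... -> .   bit 24 = 0  t=3,i=6
  #.### -> #   bit 23 = 1  t=0,i=3
  #.##. -> .   bit 22 = 0  t=0,i=8
  #.#.# -> .   bit 21 = 0  t=0,i=1
  #.#.. -> #   bit 20 = 1  t=4,i=7
  #..## -> #   bit 19 = 1  t=1,i=5
  #..#. -> #   bit 18 = 1  t=4,i=9
  #...# -> .   bit 17 = 0  t=3,i=14
  #.... -> #   bit 16 = 1  t=3,i=7
  .#### -> .   bit 15 = 0  t=0,i=4
  .###. -> #   bit 14 = 1  t=1,i=10
  .##.# -> #   bit 13 = 1  t=0,i=9
  .##.. -> #   bit 12 = 1  t=1,i=3
  .#.## -> #   bit 11 = 1  t=0,i=2
  .#.#. -> .   bit 10 = 0  t=4,i=6
  .#..# -> .   bit 9 = 0  t=4,i=8
  .#... -> .   bit 8 = 0  t=3,i=13
  ..### -> .   bit 7 = 0  t=2,i=13
  ..##. -> #   bit 6 = 1  t=1,i=6
  ..#.# -> #   bit 5 = 1  t=4,i=10
  ..#.. -> #   bit 4 = 1  t=3,i=12
  ...## -> #   bit 3 = 1  t=3,i=0
  ...#. -> .   bit 2 = 0  t=3,i=11
  ....# -> #   bit 1 = 1  t=3,i=10
  ..... -> .   bit 0 = 0  t=3,i=8
  bits 00101100100111010111100001111010 = 748517498

748517498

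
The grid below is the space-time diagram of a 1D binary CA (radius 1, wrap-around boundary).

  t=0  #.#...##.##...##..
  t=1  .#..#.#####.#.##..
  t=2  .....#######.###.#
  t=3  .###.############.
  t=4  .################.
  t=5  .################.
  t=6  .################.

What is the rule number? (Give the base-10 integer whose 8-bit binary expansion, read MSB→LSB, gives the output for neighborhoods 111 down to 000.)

233

  ### -> #   bit 7 = 1  t=1,i=7
  ##. -> #   bit 6 = 1  t=0,i=7
  #.# -> #   bit 5 = 1  t=0,i=1
  #.. -> .   bit 4 = 0  t=0,i=3
  .## -> #   bit 3 = 1  t=0,i=6
  .#. -> .   bit 2 = 0  t=0,i=0
  ..# -> .   bit 1 = 0  t=0,i=5
  ... -> #   bit 0 = 1  t=0,i=4
  bits 11101001 = 233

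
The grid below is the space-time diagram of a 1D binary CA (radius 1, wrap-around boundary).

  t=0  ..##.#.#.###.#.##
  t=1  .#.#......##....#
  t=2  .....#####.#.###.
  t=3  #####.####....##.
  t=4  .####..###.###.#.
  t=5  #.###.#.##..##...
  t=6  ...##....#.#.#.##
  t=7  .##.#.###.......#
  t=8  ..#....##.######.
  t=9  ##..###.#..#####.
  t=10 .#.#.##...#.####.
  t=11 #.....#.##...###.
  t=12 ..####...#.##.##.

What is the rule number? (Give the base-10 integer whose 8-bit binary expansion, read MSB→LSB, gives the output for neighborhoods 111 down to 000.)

195

  nb ###: next=#  (t=0,i=10, bit7=1)
  nb ##.: next=#  (t=0,i=3, bit6=1)
  nb #.#: next=.  (t=0,i=4, bit5=0)
  nb #..: next=.  (t=0,i=0, bit4=0)
  nb .##: next=.  (t=0,i=2, bit3=0)
  nb .#.: next=.  (t=0,i=5, bit2=0)
  nb ..#: next=#  (t=0,i=1, bit1=1)
  nb ...: next=#  (t=1,i=5, bit0=1)
  bits 11000011 = 195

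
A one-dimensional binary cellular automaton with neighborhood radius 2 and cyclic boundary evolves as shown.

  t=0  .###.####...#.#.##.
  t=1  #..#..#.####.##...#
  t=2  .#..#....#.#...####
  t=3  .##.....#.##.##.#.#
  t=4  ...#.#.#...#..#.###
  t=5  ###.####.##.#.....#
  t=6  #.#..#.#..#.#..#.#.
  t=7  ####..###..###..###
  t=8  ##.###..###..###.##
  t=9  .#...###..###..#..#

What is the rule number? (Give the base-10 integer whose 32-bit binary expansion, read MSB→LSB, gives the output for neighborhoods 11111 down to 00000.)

  [31] ##### => #  t=7,i=0
  [30] ####. => .  t=0,i=7
  [29] ###.# => #  t=0,i=3
  [28] ###.. => #  t=0,i=8
  [27] ##.## => .  t=0,i=4
  [26] ##.#. => .  t=2,i=0
  [25] ##..# => #  t=0,i=18
  [24] ##... => #  t=0,i=9
  [23] #.### => .  t=0,i=5
  [22] #.##. => .  t=0,i=16
  [21] #.#.# => #  t=0,i=14
  [20] #.#.. => #  t=2,i=1
  [19] #..## => #  t=0,i=0
  [18] #..#. => .  t=1,i=2
  [17] #...# => #  t=0,i=10
  [16] #.... => .  t=2,i=6
  [15] .#### => #  t=0,i=6
  [14] .###. => .  t=0,i=2
  [13] .##.# => #  t=3,i=11
  [12] .##.. => .  t=0,i=17
  [11] .#.## => .  t=0,i=15
  [10] .#.#. => #  t=0,i=13
  [9] .#..# => #  t=1,i=4
  [8] .#... => .  t=2,i=5
  [7] ..### => .  t=0,i=1
  [6] ..##. => #  t=1,i=18
  [5] ..#.# => .  t=0,i=12
  [4] ..#.. => .  t=1,i=3
  [3] ...## => #  t=1,i=17
  [2] ...#. => #  t=0,i=11
  [1] ....# => .  t=2,i=7
  [0] ..... => #  t=3,i=5
  bits 10110011001110101010011001001101 = 3006965325

3006965325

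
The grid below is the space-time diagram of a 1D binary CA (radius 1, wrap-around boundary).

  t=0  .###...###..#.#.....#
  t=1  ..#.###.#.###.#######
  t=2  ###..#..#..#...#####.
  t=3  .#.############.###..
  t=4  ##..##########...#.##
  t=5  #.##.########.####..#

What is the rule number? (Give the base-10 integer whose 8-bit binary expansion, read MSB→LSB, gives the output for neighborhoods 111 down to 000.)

  nb ###: next=#  (t=0,i=2, bit7=1)
  nb ##.: next=.  (t=0,i=3, bit6=0)
  nb #.#: next=.  (t=0,i=0, bit5=0)
  nb #..: next=#  (t=0,i=4, bit4=1)
  nb .##: next=.  (t=0,i=1, bit3=0)
  nb .#.: next=#  (t=0,i=12, bit2=1)
  nb ..#: next=#  (t=0,i=6, bit1=1)
  nb ...: next=#  (t=0,i=5, bit0=1)
  bits 10010111 = 151

151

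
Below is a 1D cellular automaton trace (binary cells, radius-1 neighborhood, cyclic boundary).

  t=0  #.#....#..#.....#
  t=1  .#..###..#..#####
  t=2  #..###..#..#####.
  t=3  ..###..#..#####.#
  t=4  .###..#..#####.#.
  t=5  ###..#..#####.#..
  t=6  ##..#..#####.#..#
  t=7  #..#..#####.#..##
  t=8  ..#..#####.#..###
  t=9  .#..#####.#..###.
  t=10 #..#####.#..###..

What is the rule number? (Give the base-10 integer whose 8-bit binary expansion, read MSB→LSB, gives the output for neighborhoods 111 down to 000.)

  ###|#  b7=1 t=1,i=5
  ##.|.  b6=0 t=0,i=0
  #.#|#  b5=1 t=0,i=1
  #..|.  b4=0 t=0,i=3
  .##|#  b3=1 t=0,i=16
  .#.|.  b2=0 t=0,i=2
  ..#|#  b1=1 t=0,i=6
  ...|#  b0=1 t=0,i=4
  bits 10101011 = 171

171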